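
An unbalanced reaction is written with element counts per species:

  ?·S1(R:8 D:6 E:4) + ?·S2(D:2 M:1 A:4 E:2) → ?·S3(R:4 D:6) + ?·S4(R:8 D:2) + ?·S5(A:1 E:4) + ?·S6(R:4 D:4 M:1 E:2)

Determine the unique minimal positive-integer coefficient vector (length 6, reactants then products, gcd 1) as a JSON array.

Coefficients: [4, 1, 3, 2, 4, 1]

R: 4·8+1·0 = 32 | 3·4+2·8+4·0+1·4 = 32
D: 4·6+1·2 = 26 | 3·6+2·2+4·0+1·4 = 26
M: 4·0+1·1 = 1 | 3·0+2·0+4·0+1·1 = 1
A: 4·0+1·4 = 4 | 3·0+2·0+4·1+1·0 = 4
E: 4·4+1·2 = 18 | 3·0+2·0+4·4+1·2 = 18
gcd(4,1,3,2,4,1) = 1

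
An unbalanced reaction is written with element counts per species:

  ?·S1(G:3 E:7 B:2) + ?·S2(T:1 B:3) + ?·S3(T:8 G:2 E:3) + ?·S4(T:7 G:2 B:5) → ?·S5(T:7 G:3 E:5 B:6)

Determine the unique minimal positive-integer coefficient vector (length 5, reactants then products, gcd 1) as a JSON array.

T: 2·0+5·1+2·8+1·7 = 28 | 4·7 = 28
G: 2·3+5·0+2·2+1·2 = 12 | 4·3 = 12
E: 2·7+5·0+2·3+1·0 = 20 | 4·5 = 20
B: 2·2+5·3+2·0+1·5 = 24 | 4·6 = 24
gcd(2,5,2,1,4) = 1

Coefficients: [2, 5, 2, 1, 4]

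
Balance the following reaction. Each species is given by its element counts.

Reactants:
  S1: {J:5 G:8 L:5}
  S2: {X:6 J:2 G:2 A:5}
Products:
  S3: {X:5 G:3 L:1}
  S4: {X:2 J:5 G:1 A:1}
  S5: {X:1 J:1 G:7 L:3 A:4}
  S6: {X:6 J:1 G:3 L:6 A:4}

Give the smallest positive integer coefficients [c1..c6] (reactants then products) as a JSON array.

X: 4·0+5·6 = 30 | 2·5+5·2+4·1+1·6 = 30
J: 4·5+5·2 = 30 | 2·0+5·5+4·1+1·1 = 30
G: 4·8+5·2 = 42 | 2·3+5·1+4·7+1·3 = 42
L: 4·5+5·0 = 20 | 2·1+5·0+4·3+1·6 = 20
A: 4·0+5·5 = 25 | 2·0+5·1+4·4+1·4 = 25
gcd(4,5,2,5,4,1) = 1

Coefficients: [4, 5, 2, 5, 4, 1]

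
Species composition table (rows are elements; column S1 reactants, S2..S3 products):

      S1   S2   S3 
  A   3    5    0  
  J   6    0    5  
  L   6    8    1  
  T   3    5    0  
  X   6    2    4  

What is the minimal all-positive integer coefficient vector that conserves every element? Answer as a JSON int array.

A: 5·3 = 15 | 3·5+6·0 = 15
J: 5·6 = 30 | 3·0+6·5 = 30
L: 5·6 = 30 | 3·8+6·1 = 30
T: 5·3 = 15 | 3·5+6·0 = 15
X: 5·6 = 30 | 3·2+6·4 = 30
gcd(5,3,6) = 1

Coefficients: [5, 3, 6]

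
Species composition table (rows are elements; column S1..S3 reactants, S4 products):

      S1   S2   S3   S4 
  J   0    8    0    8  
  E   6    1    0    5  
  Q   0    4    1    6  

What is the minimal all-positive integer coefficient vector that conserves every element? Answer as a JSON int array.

Coefficients: [2, 3, 6, 3]

J: 2·0+3·8+6·0 = 24 | 3·8 = 24
E: 2·6+3·1+6·0 = 15 | 3·5 = 15
Q: 2·0+3·4+6·1 = 18 | 3·6 = 18
gcd(2,3,6,3) = 1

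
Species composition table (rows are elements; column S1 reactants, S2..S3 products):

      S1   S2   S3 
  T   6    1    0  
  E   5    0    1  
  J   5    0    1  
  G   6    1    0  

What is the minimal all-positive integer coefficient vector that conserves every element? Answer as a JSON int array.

Coefficients: [1, 6, 5]

T: 1·6 = 6 | 6·1+5·0 = 6
E: 1·5 = 5 | 6·0+5·1 = 5
J: 1·5 = 5 | 6·0+5·1 = 5
G: 1·6 = 6 | 6·1+5·0 = 6
gcd(1,6,5) = 1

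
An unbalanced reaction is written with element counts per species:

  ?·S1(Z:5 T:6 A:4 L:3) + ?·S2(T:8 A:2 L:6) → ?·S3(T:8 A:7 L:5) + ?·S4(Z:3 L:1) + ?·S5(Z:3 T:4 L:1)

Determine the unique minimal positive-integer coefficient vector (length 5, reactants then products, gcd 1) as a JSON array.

Coefficients: [6, 2, 4, 5, 5]

Z: 6·5+2·0 = 30 | 4·0+5·3+5·3 = 30
T: 6·6+2·8 = 52 | 4·8+5·0+5·4 = 52
A: 6·4+2·2 = 28 | 4·7+5·0+5·0 = 28
L: 6·3+2·6 = 30 | 4·5+5·1+5·1 = 30
gcd(6,2,4,5,5) = 1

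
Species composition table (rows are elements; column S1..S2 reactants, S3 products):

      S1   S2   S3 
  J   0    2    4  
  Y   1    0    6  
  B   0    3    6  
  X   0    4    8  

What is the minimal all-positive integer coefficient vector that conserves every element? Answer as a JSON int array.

J: 6·0+2·2 = 4 | 1·4 = 4
Y: 6·1+2·0 = 6 | 1·6 = 6
B: 6·0+2·3 = 6 | 1·6 = 6
X: 6·0+2·4 = 8 | 1·8 = 8
gcd(6,2,1) = 1

Coefficients: [6, 2, 1]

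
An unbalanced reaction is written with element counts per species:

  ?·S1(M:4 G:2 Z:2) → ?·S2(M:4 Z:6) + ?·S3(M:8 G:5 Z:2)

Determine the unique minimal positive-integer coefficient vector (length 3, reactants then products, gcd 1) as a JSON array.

M: 5·4 = 20 | 1·4+2·8 = 20
G: 5·2 = 10 | 1·0+2·5 = 10
Z: 5·2 = 10 | 1·6+2·2 = 10
gcd(5,1,2) = 1

Coefficients: [5, 1, 2]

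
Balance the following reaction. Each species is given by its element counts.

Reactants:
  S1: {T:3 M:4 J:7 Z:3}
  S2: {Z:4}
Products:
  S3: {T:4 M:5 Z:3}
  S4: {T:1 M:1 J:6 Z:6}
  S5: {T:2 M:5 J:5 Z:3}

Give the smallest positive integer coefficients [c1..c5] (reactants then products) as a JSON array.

T: 5·3+6·0 = 15 | 2·4+5·1+1·2 = 15
M: 5·4+6·0 = 20 | 2·5+5·1+1·5 = 20
J: 5·7+6·0 = 35 | 2·0+5·6+1·5 = 35
Z: 5·3+6·4 = 39 | 2·3+5·6+1·3 = 39
gcd(5,6,2,5,1) = 1

Coefficients: [5, 6, 2, 5, 1]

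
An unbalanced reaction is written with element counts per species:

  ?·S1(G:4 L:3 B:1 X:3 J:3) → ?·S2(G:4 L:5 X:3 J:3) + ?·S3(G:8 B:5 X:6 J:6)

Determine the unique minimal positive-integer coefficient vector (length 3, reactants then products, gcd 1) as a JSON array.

Coefficients: [5, 3, 1]

G: 5·4 = 20 | 3·4+1·8 = 20
L: 5·3 = 15 | 3·5+1·0 = 15
B: 5·1 = 5 | 3·0+1·5 = 5
X: 5·3 = 15 | 3·3+1·6 = 15
J: 5·3 = 15 | 3·3+1·6 = 15
gcd(5,3,1) = 1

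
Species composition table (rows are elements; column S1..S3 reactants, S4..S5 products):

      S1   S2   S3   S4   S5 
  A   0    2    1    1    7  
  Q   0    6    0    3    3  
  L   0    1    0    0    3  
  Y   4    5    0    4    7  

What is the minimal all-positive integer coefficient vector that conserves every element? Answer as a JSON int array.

A: 3·0+3·2+6·1 = 12 | 5·1+1·7 = 12
Q: 3·0+3·6+6·0 = 18 | 5·3+1·3 = 18
L: 3·0+3·1+6·0 = 3 | 5·0+1·3 = 3
Y: 3·4+3·5+6·0 = 27 | 5·4+1·7 = 27
gcd(3,3,6,5,1) = 1

Coefficients: [3, 3, 6, 5, 1]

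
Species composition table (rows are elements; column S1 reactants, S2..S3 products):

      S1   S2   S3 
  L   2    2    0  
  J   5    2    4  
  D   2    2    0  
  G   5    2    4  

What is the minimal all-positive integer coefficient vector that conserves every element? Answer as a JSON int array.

Coefficients: [4, 4, 3]

L: 4·2 = 8 | 4·2+3·0 = 8
J: 4·5 = 20 | 4·2+3·4 = 20
D: 4·2 = 8 | 4·2+3·0 = 8
G: 4·5 = 20 | 4·2+3·4 = 20
gcd(4,4,3) = 1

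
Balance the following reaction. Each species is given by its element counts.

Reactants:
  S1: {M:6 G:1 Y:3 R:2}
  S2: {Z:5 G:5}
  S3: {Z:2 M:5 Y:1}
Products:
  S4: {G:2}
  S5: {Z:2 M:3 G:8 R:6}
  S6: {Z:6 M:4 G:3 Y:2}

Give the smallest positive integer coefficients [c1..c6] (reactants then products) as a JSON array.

Z: 3·0+6·5+1·2 = 32 | 5·0+1·2+5·6 = 32
M: 3·6+6·0+1·5 = 23 | 5·0+1·3+5·4 = 23
G: 3·1+6·5+1·0 = 33 | 5·2+1·8+5·3 = 33
Y: 3·3+6·0+1·1 = 10 | 5·0+1·0+5·2 = 10
R: 3·2+6·0+1·0 = 6 | 5·0+1·6+5·0 = 6
gcd(3,6,1,5,1,5) = 1

Coefficients: [3, 6, 1, 5, 1, 5]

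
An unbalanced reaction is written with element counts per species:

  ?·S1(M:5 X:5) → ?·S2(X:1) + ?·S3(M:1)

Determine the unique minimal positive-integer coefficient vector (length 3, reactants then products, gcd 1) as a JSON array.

M: 1·5 = 5 | 5·0+5·1 = 5
X: 1·5 = 5 | 5·1+5·0 = 5
gcd(1,5,5) = 1

Coefficients: [1, 5, 5]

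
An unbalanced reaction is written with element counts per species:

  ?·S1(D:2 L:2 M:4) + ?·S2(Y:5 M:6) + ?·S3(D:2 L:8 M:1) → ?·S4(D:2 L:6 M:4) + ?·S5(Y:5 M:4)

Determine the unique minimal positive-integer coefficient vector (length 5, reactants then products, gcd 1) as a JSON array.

Coefficients: [1, 3, 2, 3, 3]

Y: 1·0+3·5+2·0 = 15 | 3·0+3·5 = 15
D: 1·2+3·0+2·2 = 6 | 3·2+3·0 = 6
L: 1·2+3·0+2·8 = 18 | 3·6+3·0 = 18
M: 1·4+3·6+2·1 = 24 | 3·4+3·4 = 24
gcd(1,3,2,3,3) = 1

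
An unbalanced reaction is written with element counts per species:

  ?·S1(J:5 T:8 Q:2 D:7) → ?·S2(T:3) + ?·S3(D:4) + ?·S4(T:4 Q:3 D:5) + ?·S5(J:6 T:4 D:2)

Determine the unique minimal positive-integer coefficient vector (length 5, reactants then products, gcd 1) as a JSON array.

J: 6·5 = 30 | 4·0+3·0+4·0+5·6 = 30
T: 6·8 = 48 | 4·3+3·0+4·4+5·4 = 48
Q: 6·2 = 12 | 4·0+3·0+4·3+5·0 = 12
D: 6·7 = 42 | 4·0+3·4+4·5+5·2 = 42
gcd(6,4,3,4,5) = 1

Coefficients: [6, 4, 3, 4, 5]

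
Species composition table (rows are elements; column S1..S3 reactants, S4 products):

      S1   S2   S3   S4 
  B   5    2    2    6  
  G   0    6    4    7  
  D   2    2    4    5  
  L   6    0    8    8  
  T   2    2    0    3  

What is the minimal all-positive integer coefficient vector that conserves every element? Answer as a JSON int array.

Coefficients: [4, 5, 3, 6]

B: 4·5+5·2+3·2 = 36 | 6·6 = 36
G: 4·0+5·6+3·4 = 42 | 6·7 = 42
D: 4·2+5·2+3·4 = 30 | 6·5 = 30
L: 4·6+5·0+3·8 = 48 | 6·8 = 48
T: 4·2+5·2+3·0 = 18 | 6·3 = 18
gcd(4,5,3,6) = 1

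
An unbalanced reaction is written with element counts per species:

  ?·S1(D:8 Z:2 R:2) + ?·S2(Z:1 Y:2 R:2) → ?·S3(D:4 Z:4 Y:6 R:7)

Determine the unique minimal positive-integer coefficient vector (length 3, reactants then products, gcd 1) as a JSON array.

D: 1·8+6·0 = 8 | 2·4 = 8
Z: 1·2+6·1 = 8 | 2·4 = 8
Y: 1·0+6·2 = 12 | 2·6 = 12
R: 1·2+6·2 = 14 | 2·7 = 14
gcd(1,6,2) = 1

Coefficients: [1, 6, 2]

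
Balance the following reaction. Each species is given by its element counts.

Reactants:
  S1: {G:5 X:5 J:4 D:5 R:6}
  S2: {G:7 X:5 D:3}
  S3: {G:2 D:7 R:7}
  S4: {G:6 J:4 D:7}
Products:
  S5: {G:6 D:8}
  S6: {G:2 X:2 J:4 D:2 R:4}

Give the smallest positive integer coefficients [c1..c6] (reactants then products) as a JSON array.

Coefficients: [1, 1, 2, 4, 5, 5]

G: 1·5+1·7+2·2+4·6 = 40 | 5·6+5·2 = 40
X: 1·5+1·5+2·0+4·0 = 10 | 5·0+5·2 = 10
J: 1·4+1·0+2·0+4·4 = 20 | 5·0+5·4 = 20
D: 1·5+1·3+2·7+4·7 = 50 | 5·8+5·2 = 50
R: 1·6+1·0+2·7+4·0 = 20 | 5·0+5·4 = 20
gcd(1,1,2,4,5,5) = 1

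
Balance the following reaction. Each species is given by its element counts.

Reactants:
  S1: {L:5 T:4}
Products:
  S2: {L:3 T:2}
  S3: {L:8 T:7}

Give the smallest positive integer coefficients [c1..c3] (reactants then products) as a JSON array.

Coefficients: [5, 3, 2]

L: 5·5 = 25 | 3·3+2·8 = 25
T: 5·4 = 20 | 3·2+2·7 = 20
gcd(5,3,2) = 1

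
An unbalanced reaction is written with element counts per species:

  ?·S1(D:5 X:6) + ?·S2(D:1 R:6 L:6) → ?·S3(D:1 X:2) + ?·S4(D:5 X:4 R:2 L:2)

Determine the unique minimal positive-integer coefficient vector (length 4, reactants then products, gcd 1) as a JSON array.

D: 4·5+1·1 = 21 | 6·1+3·5 = 21
X: 4·6+1·0 = 24 | 6·2+3·4 = 24
R: 4·0+1·6 = 6 | 6·0+3·2 = 6
L: 4·0+1·6 = 6 | 6·0+3·2 = 6
gcd(4,1,6,3) = 1

Coefficients: [4, 1, 6, 3]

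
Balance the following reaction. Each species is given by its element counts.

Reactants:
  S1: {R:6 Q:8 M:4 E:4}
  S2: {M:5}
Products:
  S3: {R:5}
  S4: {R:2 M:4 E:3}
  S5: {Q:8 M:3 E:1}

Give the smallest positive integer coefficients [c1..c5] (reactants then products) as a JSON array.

R: 5·6+3·0 = 30 | 4·5+5·2+5·0 = 30
Q: 5·8+3·0 = 40 | 4·0+5·0+5·8 = 40
M: 5·4+3·5 = 35 | 4·0+5·4+5·3 = 35
E: 5·4+3·0 = 20 | 4·0+5·3+5·1 = 20
gcd(5,3,4,5,5) = 1

Coefficients: [5, 3, 4, 5, 5]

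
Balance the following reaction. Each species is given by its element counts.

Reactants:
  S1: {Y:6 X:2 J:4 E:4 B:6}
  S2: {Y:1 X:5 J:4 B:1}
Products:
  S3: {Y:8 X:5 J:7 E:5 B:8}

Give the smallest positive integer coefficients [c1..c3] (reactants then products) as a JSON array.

Y: 5·6+2·1 = 32 | 4·8 = 32
X: 5·2+2·5 = 20 | 4·5 = 20
J: 5·4+2·4 = 28 | 4·7 = 28
E: 5·4+2·0 = 20 | 4·5 = 20
B: 5·6+2·1 = 32 | 4·8 = 32
gcd(5,2,4) = 1

Coefficients: [5, 2, 4]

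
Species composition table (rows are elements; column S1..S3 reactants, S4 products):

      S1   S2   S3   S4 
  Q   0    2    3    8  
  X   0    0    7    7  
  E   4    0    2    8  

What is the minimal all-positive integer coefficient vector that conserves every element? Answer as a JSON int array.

Coefficients: [3, 5, 2, 2]

Q: 3·0+5·2+2·3 = 16 | 2·8 = 16
X: 3·0+5·0+2·7 = 14 | 2·7 = 14
E: 3·4+5·0+2·2 = 16 | 2·8 = 16
gcd(3,5,2,2) = 1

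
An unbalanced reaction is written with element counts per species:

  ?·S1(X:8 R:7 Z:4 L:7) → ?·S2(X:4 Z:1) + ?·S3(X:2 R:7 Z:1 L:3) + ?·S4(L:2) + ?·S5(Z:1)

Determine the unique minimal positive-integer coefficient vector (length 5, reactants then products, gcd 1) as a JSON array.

Coefficients: [2, 3, 2, 4, 3]

X: 2·8 = 16 | 3·4+2·2+4·0+3·0 = 16
R: 2·7 = 14 | 3·0+2·7+4·0+3·0 = 14
Z: 2·4 = 8 | 3·1+2·1+4·0+3·1 = 8
L: 2·7 = 14 | 3·0+2·3+4·2+3·0 = 14
gcd(2,3,2,4,3) = 1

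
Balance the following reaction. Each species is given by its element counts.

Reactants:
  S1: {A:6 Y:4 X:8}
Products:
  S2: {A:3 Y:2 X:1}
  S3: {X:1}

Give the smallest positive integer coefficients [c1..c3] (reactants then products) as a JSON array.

Coefficients: [1, 2, 6]

A: 1·6 = 6 | 2·3+6·0 = 6
Y: 1·4 = 4 | 2·2+6·0 = 4
X: 1·8 = 8 | 2·1+6·1 = 8
gcd(1,2,6) = 1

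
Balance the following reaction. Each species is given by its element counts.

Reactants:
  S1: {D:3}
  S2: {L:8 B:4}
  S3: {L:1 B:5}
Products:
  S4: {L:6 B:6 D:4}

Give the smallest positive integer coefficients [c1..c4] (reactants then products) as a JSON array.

L: 4·0+2·8+2·1 = 18 | 3·6 = 18
B: 4·0+2·4+2·5 = 18 | 3·6 = 18
D: 4·3+2·0+2·0 = 12 | 3·4 = 12
gcd(4,2,2,3) = 1

Coefficients: [4, 2, 2, 3]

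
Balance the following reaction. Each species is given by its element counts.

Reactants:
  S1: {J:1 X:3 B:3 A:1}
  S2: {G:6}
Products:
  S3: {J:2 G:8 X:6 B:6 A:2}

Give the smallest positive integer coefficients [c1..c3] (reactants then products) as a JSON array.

Coefficients: [6, 4, 3]

J: 6·1+4·0 = 6 | 3·2 = 6
G: 6·0+4·6 = 24 | 3·8 = 24
X: 6·3+4·0 = 18 | 3·6 = 18
B: 6·3+4·0 = 18 | 3·6 = 18
A: 6·1+4·0 = 6 | 3·2 = 6
gcd(6,4,3) = 1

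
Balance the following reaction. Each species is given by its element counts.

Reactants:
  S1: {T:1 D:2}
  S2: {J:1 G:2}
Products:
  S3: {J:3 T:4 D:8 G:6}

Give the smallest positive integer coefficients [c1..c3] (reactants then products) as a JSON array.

Coefficients: [4, 3, 1]

J: 4·0+3·1 = 3 | 1·3 = 3
T: 4·1+3·0 = 4 | 1·4 = 4
D: 4·2+3·0 = 8 | 1·8 = 8
G: 4·0+3·2 = 6 | 1·6 = 6
gcd(4,3,1) = 1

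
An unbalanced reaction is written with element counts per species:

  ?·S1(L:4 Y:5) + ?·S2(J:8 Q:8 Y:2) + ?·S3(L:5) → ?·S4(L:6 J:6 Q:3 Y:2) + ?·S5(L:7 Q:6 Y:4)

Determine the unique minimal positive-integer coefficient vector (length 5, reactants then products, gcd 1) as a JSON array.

L: 2·4+3·0+6·5 = 38 | 4·6+2·7 = 38
J: 2·0+3·8+6·0 = 24 | 4·6+2·0 = 24
Q: 2·0+3·8+6·0 = 24 | 4·3+2·6 = 24
Y: 2·5+3·2+6·0 = 16 | 4·2+2·4 = 16
gcd(2,3,6,4,2) = 1

Coefficients: [2, 3, 6, 4, 2]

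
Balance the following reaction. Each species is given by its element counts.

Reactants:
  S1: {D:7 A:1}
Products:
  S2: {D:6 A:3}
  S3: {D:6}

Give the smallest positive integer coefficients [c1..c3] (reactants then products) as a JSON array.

D: 6·7 = 42 | 2·6+5·6 = 42
A: 6·1 = 6 | 2·3+5·0 = 6
gcd(6,2,5) = 1

Coefficients: [6, 2, 5]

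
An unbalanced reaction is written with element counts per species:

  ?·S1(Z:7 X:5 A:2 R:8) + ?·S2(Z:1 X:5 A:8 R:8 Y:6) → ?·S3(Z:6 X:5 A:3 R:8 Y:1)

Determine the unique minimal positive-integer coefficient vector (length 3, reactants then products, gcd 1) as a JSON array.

Z: 5·7+1·1 = 36 | 6·6 = 36
X: 5·5+1·5 = 30 | 6·5 = 30
A: 5·2+1·8 = 18 | 6·3 = 18
R: 5·8+1·8 = 48 | 6·8 = 48
Y: 5·0+1·6 = 6 | 6·1 = 6
gcd(5,1,6) = 1

Coefficients: [5, 1, 6]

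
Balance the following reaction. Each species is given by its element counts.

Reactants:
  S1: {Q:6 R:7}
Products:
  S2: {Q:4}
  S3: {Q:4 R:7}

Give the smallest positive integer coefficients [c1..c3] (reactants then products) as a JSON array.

Q: 2·6 = 12 | 1·4+2·4 = 12
R: 2·7 = 14 | 1·0+2·7 = 14
gcd(2,1,2) = 1

Coefficients: [2, 1, 2]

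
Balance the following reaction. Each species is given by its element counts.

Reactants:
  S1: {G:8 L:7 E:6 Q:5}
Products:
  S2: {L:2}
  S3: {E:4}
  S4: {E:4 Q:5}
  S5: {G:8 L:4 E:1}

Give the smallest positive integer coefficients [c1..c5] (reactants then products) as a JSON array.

G: 4·8 = 32 | 6·0+1·0+4·0+4·8 = 32
L: 4·7 = 28 | 6·2+1·0+4·0+4·4 = 28
E: 4·6 = 24 | 6·0+1·4+4·4+4·1 = 24
Q: 4·5 = 20 | 6·0+1·0+4·5+4·0 = 20
gcd(4,6,1,4,4) = 1

Coefficients: [4, 6, 1, 4, 4]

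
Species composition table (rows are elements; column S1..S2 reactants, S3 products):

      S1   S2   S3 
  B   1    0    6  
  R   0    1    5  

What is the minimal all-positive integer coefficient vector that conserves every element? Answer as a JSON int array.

B: 6·1+5·0 = 6 | 1·6 = 6
R: 6·0+5·1 = 5 | 1·5 = 5
gcd(6,5,1) = 1

Coefficients: [6, 5, 1]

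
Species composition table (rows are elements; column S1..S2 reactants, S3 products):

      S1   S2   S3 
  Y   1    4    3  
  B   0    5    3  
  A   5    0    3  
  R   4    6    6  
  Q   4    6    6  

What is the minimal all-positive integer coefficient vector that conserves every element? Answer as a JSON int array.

Coefficients: [3, 3, 5]

Y: 3·1+3·4 = 15 | 5·3 = 15
B: 3·0+3·5 = 15 | 5·3 = 15
A: 3·5+3·0 = 15 | 5·3 = 15
R: 3·4+3·6 = 30 | 5·6 = 30
Q: 3·4+3·6 = 30 | 5·6 = 30
gcd(3,3,5) = 1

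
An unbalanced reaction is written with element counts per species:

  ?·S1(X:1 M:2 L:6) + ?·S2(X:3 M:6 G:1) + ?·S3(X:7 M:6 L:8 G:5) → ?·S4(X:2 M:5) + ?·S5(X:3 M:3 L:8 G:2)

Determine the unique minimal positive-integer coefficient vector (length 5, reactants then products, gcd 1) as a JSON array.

X: 4·1+3·3+1·7 = 20 | 4·2+4·3 = 20
M: 4·2+3·6+1·6 = 32 | 4·5+4·3 = 32
L: 4·6+3·0+1·8 = 32 | 4·0+4·8 = 32
G: 4·0+3·1+1·5 = 8 | 4·0+4·2 = 8
gcd(4,3,1,4,4) = 1

Coefficients: [4, 3, 1, 4, 4]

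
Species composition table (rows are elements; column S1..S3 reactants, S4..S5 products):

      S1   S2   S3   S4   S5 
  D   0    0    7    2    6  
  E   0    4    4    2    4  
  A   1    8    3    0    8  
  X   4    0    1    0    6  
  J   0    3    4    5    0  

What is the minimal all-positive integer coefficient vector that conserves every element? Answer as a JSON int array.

D: 6·0+2·0+6·7 = 42 | 6·2+5·6 = 42
E: 6·0+2·4+6·4 = 32 | 6·2+5·4 = 32
A: 6·1+2·8+6·3 = 40 | 6·0+5·8 = 40
X: 6·4+2·0+6·1 = 30 | 6·0+5·6 = 30
J: 6·0+2·3+6·4 = 30 | 6·5+5·0 = 30
gcd(6,2,6,6,5) = 1

Coefficients: [6, 2, 6, 6, 5]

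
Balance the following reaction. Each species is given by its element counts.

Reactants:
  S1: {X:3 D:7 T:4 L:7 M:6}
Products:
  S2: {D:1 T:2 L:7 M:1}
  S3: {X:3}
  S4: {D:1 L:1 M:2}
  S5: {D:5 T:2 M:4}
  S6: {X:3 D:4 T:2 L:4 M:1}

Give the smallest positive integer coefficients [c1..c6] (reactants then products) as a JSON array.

Coefficients: [6, 5, 5, 3, 6, 1]

X: 6·3 = 18 | 5·0+5·3+3·0+6·0+1·3 = 18
D: 6·7 = 42 | 5·1+5·0+3·1+6·5+1·4 = 42
T: 6·4 = 24 | 5·2+5·0+3·0+6·2+1·2 = 24
L: 6·7 = 42 | 5·7+5·0+3·1+6·0+1·4 = 42
M: 6·6 = 36 | 5·1+5·0+3·2+6·4+1·1 = 36
gcd(6,5,5,3,6,1) = 1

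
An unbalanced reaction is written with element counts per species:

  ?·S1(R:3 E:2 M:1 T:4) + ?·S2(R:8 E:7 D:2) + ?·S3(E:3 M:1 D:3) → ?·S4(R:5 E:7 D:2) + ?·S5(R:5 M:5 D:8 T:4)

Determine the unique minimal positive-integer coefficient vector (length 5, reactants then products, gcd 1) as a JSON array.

Coefficients: [1, 4, 4, 6, 1]

R: 1·3+4·8+4·0 = 35 | 6·5+1·5 = 35
E: 1·2+4·7+4·3 = 42 | 6·7+1·0 = 42
M: 1·1+4·0+4·1 = 5 | 6·0+1·5 = 5
D: 1·0+4·2+4·3 = 20 | 6·2+1·8 = 20
T: 1·4+4·0+4·0 = 4 | 6·0+1·4 = 4
gcd(1,4,4,6,1) = 1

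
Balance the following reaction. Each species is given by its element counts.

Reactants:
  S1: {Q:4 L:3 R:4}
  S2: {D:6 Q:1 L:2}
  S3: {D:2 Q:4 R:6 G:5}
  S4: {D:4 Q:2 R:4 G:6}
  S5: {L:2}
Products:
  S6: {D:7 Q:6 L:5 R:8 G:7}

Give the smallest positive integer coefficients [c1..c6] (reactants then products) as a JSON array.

Coefficients: [2, 2, 2, 3, 5, 4]

D: 2·0+2·6+2·2+3·4+5·0 = 28 | 4·7 = 28
Q: 2·4+2·1+2·4+3·2+5·0 = 24 | 4·6 = 24
L: 2·3+2·2+2·0+3·0+5·2 = 20 | 4·5 = 20
R: 2·4+2·0+2·6+3·4+5·0 = 32 | 4·8 = 32
G: 2·0+2·0+2·5+3·6+5·0 = 28 | 4·7 = 28
gcd(2,2,2,3,5,4) = 1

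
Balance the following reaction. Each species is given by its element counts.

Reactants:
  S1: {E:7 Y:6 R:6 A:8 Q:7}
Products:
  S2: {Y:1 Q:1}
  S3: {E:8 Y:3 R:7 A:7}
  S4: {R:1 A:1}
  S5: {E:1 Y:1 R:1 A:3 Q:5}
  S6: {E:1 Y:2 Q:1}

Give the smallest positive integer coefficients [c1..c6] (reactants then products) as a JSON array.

Coefficients: [5, 4, 3, 4, 5, 6]

E: 5·7 = 35 | 4·0+3·8+4·0+5·1+6·1 = 35
Y: 5·6 = 30 | 4·1+3·3+4·0+5·1+6·2 = 30
R: 5·6 = 30 | 4·0+3·7+4·1+5·1+6·0 = 30
A: 5·8 = 40 | 4·0+3·7+4·1+5·3+6·0 = 40
Q: 5·7 = 35 | 4·1+3·0+4·0+5·5+6·1 = 35
gcd(5,4,3,4,5,6) = 1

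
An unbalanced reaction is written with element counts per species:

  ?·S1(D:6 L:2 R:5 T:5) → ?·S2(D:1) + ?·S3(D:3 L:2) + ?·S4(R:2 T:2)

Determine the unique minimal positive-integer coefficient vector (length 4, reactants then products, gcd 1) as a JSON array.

Coefficients: [2, 6, 2, 5]

D: 2·6 = 12 | 6·1+2·3+5·0 = 12
L: 2·2 = 4 | 6·0+2·2+5·0 = 4
R: 2·5 = 10 | 6·0+2·0+5·2 = 10
T: 2·5 = 10 | 6·0+2·0+5·2 = 10
gcd(2,6,2,5) = 1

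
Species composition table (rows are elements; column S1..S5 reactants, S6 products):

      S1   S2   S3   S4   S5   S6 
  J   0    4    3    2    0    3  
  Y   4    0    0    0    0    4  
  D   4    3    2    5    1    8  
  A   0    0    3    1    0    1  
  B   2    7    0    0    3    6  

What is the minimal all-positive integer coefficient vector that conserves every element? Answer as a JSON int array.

J: 5·0+2·4+1·3+2·2+2·0 = 15 | 5·3 = 15
Y: 5·4+2·0+1·0+2·0+2·0 = 20 | 5·4 = 20
D: 5·4+2·3+1·2+2·5+2·1 = 40 | 5·8 = 40
A: 5·0+2·0+1·3+2·1+2·0 = 5 | 5·1 = 5
B: 5·2+2·7+1·0+2·0+2·3 = 30 | 5·6 = 30
gcd(5,2,1,2,2,5) = 1

Coefficients: [5, 2, 1, 2, 2, 5]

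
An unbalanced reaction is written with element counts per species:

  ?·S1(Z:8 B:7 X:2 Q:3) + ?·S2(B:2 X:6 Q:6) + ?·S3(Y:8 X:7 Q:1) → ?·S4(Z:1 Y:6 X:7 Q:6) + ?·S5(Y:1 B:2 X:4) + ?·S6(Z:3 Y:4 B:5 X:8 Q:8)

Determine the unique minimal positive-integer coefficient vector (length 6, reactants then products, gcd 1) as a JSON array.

Z: 1·8+5·0+5·0 = 8 | 5·1+6·0+1·3 = 8
Y: 1·0+5·0+5·8 = 40 | 5·6+6·1+1·4 = 40
B: 1·7+5·2+5·0 = 17 | 5·0+6·2+1·5 = 17
X: 1·2+5·6+5·7 = 67 | 5·7+6·4+1·8 = 67
Q: 1·3+5·6+5·1 = 38 | 5·6+6·0+1·8 = 38
gcd(1,5,5,5,6,1) = 1

Coefficients: [1, 5, 5, 5, 6, 1]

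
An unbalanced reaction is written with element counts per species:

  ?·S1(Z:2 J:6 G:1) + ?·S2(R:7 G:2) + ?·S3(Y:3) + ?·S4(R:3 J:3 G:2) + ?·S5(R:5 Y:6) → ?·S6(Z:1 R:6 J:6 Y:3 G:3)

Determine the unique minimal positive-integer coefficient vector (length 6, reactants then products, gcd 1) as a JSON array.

Z: 2·2+1·0+2·0+4·0+1·0 = 4 | 4·1 = 4
R: 2·0+1·7+2·0+4·3+1·5 = 24 | 4·6 = 24
J: 2·6+1·0+2·0+4·3+1·0 = 24 | 4·6 = 24
Y: 2·0+1·0+2·3+4·0+1·6 = 12 | 4·3 = 12
G: 2·1+1·2+2·0+4·2+1·0 = 12 | 4·3 = 12
gcd(2,1,2,4,1,4) = 1

Coefficients: [2, 1, 2, 4, 1, 4]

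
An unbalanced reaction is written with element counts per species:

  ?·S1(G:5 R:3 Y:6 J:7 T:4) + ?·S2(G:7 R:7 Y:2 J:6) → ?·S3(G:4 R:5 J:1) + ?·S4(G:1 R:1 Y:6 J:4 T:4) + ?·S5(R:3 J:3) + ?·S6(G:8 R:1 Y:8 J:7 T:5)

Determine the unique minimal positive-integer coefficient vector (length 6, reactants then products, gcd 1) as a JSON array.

G: 6·5+1·7 = 37 | 1·4+1·1+5·0+4·8 = 37
R: 6·3+1·7 = 25 | 1·5+1·1+5·3+4·1 = 25
Y: 6·6+1·2 = 38 | 1·0+1·6+5·0+4·8 = 38
J: 6·7+1·6 = 48 | 1·1+1·4+5·3+4·7 = 48
T: 6·4+1·0 = 24 | 1·0+1·4+5·0+4·5 = 24
gcd(6,1,1,1,5,4) = 1

Coefficients: [6, 1, 1, 1, 5, 4]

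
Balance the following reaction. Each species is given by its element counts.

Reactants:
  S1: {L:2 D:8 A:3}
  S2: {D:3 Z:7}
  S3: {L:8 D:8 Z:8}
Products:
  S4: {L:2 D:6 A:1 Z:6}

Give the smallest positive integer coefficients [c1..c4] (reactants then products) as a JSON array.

L: 2·2+4·0+1·8 = 12 | 6·2 = 12
D: 2·8+4·3+1·8 = 36 | 6·6 = 36
A: 2·3+4·0+1·0 = 6 | 6·1 = 6
Z: 2·0+4·7+1·8 = 36 | 6·6 = 36
gcd(2,4,1,6) = 1

Coefficients: [2, 4, 1, 6]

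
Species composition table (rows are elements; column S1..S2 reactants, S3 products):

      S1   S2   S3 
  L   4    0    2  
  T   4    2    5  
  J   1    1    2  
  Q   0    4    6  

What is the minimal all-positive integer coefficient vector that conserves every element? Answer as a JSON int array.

Coefficients: [1, 3, 2]

L: 1·4+3·0 = 4 | 2·2 = 4
T: 1·4+3·2 = 10 | 2·5 = 10
J: 1·1+3·1 = 4 | 2·2 = 4
Q: 1·0+3·4 = 12 | 2·6 = 12
gcd(1,3,2) = 1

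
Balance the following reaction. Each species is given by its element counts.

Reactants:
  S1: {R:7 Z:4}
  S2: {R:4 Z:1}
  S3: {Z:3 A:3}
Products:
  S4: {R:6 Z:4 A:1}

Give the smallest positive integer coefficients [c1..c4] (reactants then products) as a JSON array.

R: 2·7+1·4+1·0 = 18 | 3·6 = 18
Z: 2·4+1·1+1·3 = 12 | 3·4 = 12
A: 2·0+1·0+1·3 = 3 | 3·1 = 3
gcd(2,1,1,3) = 1

Coefficients: [2, 1, 1, 3]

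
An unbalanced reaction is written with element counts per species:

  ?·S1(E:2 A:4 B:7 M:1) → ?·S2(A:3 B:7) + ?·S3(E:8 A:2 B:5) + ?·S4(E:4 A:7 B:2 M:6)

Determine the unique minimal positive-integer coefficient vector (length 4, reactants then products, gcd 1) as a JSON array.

E: 6·2 = 12 | 5·0+1·8+1·4 = 12
A: 6·4 = 24 | 5·3+1·2+1·7 = 24
B: 6·7 = 42 | 5·7+1·5+1·2 = 42
M: 6·1 = 6 | 5·0+1·0+1·6 = 6
gcd(6,5,1,1) = 1

Coefficients: [6, 5, 1, 1]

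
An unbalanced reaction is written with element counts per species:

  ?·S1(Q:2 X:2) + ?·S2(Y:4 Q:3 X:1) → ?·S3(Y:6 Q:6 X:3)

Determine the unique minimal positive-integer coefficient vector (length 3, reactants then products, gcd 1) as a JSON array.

Coefficients: [3, 6, 4]

Y: 3·0+6·4 = 24 | 4·6 = 24
Q: 3·2+6·3 = 24 | 4·6 = 24
X: 3·2+6·1 = 12 | 4·3 = 12
gcd(3,6,4) = 1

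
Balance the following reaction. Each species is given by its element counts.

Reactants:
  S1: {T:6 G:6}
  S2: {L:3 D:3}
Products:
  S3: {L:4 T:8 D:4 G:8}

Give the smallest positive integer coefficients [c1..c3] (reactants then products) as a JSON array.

L: 4·0+4·3 = 12 | 3·4 = 12
T: 4·6+4·0 = 24 | 3·8 = 24
D: 4·0+4·3 = 12 | 3·4 = 12
G: 4·6+4·0 = 24 | 3·8 = 24
gcd(4,4,3) = 1

Coefficients: [4, 4, 3]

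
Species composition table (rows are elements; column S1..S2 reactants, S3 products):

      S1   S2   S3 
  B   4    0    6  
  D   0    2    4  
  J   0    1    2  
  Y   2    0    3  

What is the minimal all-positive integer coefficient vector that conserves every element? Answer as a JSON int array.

Coefficients: [3, 4, 2]

B: 3·4+4·0 = 12 | 2·6 = 12
D: 3·0+4·2 = 8 | 2·4 = 8
J: 3·0+4·1 = 4 | 2·2 = 4
Y: 3·2+4·0 = 6 | 2·3 = 6
gcd(3,4,2) = 1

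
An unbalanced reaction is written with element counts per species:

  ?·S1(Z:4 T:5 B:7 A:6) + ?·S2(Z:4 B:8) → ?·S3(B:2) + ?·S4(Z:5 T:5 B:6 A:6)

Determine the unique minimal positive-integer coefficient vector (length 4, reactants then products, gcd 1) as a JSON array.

Z: 4·4+1·4 = 20 | 6·0+4·5 = 20
T: 4·5+1·0 = 20 | 6·0+4·5 = 20
B: 4·7+1·8 = 36 | 6·2+4·6 = 36
A: 4·6+1·0 = 24 | 6·0+4·6 = 24
gcd(4,1,6,4) = 1

Coefficients: [4, 1, 6, 4]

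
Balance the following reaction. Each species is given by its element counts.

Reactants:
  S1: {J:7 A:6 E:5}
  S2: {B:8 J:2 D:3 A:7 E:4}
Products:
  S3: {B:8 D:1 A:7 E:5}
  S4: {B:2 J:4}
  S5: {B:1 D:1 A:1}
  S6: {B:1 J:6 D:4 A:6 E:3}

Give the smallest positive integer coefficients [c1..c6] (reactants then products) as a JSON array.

Coefficients: [2, 6, 5, 2, 1, 3]

B: 2·0+6·8 = 48 | 5·8+2·2+1·1+3·1 = 48
J: 2·7+6·2 = 26 | 5·0+2·4+1·0+3·6 = 26
D: 2·0+6·3 = 18 | 5·1+2·0+1·1+3·4 = 18
A: 2·6+6·7 = 54 | 5·7+2·0+1·1+3·6 = 54
E: 2·5+6·4 = 34 | 5·5+2·0+1·0+3·3 = 34
gcd(2,6,5,2,1,3) = 1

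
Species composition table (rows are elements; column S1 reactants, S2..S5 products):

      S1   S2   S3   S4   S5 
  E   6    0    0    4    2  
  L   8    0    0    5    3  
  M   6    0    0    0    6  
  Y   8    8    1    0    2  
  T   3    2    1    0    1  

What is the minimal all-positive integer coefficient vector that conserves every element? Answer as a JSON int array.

Coefficients: [3, 2, 2, 3, 3]

E: 3·6 = 18 | 2·0+2·0+3·4+3·2 = 18
L: 3·8 = 24 | 2·0+2·0+3·5+3·3 = 24
M: 3·6 = 18 | 2·0+2·0+3·0+3·6 = 18
Y: 3·8 = 24 | 2·8+2·1+3·0+3·2 = 24
T: 3·3 = 9 | 2·2+2·1+3·0+3·1 = 9
gcd(3,2,2,3,3) = 1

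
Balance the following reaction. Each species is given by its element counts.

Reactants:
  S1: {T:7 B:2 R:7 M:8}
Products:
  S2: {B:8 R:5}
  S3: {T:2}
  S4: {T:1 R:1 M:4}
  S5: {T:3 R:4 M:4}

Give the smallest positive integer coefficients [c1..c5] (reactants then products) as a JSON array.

Coefficients: [4, 1, 5, 3, 5]

T: 4·7 = 28 | 1·0+5·2+3·1+5·3 = 28
B: 4·2 = 8 | 1·8+5·0+3·0+5·0 = 8
R: 4·7 = 28 | 1·5+5·0+3·1+5·4 = 28
M: 4·8 = 32 | 1·0+5·0+3·4+5·4 = 32
gcd(4,1,5,3,5) = 1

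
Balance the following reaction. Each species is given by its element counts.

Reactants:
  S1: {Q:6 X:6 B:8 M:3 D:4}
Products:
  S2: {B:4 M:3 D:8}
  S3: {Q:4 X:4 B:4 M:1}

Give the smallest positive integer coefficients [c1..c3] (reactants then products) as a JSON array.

Coefficients: [2, 1, 3]

Q: 2·6 = 12 | 1·0+3·4 = 12
X: 2·6 = 12 | 1·0+3·4 = 12
B: 2·8 = 16 | 1·4+3·4 = 16
M: 2·3 = 6 | 1·3+3·1 = 6
D: 2·4 = 8 | 1·8+3·0 = 8
gcd(2,1,3) = 1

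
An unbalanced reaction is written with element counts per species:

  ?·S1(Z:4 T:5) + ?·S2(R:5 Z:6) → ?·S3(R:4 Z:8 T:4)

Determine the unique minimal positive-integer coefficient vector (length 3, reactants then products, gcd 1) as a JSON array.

Coefficients: [4, 4, 5]

R: 4·0+4·5 = 20 | 5·4 = 20
Z: 4·4+4·6 = 40 | 5·8 = 40
T: 4·5+4·0 = 20 | 5·4 = 20
gcd(4,4,5) = 1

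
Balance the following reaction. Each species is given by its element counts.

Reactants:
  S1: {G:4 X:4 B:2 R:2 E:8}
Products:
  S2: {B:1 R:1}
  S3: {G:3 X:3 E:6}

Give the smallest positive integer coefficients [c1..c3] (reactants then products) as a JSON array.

G: 3·4 = 12 | 6·0+4·3 = 12
X: 3·4 = 12 | 6·0+4·3 = 12
B: 3·2 = 6 | 6·1+4·0 = 6
R: 3·2 = 6 | 6·1+4·0 = 6
E: 3·8 = 24 | 6·0+4·6 = 24
gcd(3,6,4) = 1

Coefficients: [3, 6, 4]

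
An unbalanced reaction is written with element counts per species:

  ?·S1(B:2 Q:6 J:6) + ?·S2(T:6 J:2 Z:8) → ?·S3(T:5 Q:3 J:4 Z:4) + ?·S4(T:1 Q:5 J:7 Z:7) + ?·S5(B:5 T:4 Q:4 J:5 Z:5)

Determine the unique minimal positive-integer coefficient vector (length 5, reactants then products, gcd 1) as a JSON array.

B: 5·2+5·0 = 10 | 4·0+2·0+2·5 = 10
T: 5·0+5·6 = 30 | 4·5+2·1+2·4 = 30
Q: 5·6+5·0 = 30 | 4·3+2·5+2·4 = 30
J: 5·6+5·2 = 40 | 4·4+2·7+2·5 = 40
Z: 5·0+5·8 = 40 | 4·4+2·7+2·5 = 40
gcd(5,5,4,2,2) = 1

Coefficients: [5, 5, 4, 2, 2]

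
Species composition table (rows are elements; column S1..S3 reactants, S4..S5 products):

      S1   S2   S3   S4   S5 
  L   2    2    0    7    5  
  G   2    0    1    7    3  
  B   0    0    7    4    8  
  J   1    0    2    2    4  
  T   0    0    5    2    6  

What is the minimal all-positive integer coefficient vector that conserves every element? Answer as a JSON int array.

Coefficients: [6, 5, 4, 1, 3]

L: 6·2+5·2+4·0 = 22 | 1·7+3·5 = 22
G: 6·2+5·0+4·1 = 16 | 1·7+3·3 = 16
B: 6·0+5·0+4·7 = 28 | 1·4+3·8 = 28
J: 6·1+5·0+4·2 = 14 | 1·2+3·4 = 14
T: 6·0+5·0+4·5 = 20 | 1·2+3·6 = 20
gcd(6,5,4,1,3) = 1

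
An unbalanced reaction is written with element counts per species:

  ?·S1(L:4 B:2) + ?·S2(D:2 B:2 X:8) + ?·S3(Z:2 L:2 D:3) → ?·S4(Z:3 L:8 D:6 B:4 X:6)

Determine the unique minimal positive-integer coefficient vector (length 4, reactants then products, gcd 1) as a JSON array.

Coefficients: [5, 3, 6, 4]

Z: 5·0+3·0+6·2 = 12 | 4·3 = 12
L: 5·4+3·0+6·2 = 32 | 4·8 = 32
D: 5·0+3·2+6·3 = 24 | 4·6 = 24
B: 5·2+3·2+6·0 = 16 | 4·4 = 16
X: 5·0+3·8+6·0 = 24 | 4·6 = 24
gcd(5,3,6,4) = 1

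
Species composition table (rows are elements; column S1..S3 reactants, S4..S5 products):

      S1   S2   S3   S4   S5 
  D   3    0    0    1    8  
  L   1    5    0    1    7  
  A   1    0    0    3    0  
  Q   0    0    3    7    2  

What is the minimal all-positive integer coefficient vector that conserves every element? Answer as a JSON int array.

Coefficients: [3, 1, 3, 1, 1]

D: 3·3+1·0+3·0 = 9 | 1·1+1·8 = 9
L: 3·1+1·5+3·0 = 8 | 1·1+1·7 = 8
A: 3·1+1·0+3·0 = 3 | 1·3+1·0 = 3
Q: 3·0+1·0+3·3 = 9 | 1·7+1·2 = 9
gcd(3,1,3,1,1) = 1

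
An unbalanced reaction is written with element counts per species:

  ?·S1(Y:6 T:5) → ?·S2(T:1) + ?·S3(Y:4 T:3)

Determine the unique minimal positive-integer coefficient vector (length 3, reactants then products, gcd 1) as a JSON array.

Coefficients: [2, 1, 3]

Y: 2·6 = 12 | 1·0+3·4 = 12
T: 2·5 = 10 | 1·1+3·3 = 10
gcd(2,1,3) = 1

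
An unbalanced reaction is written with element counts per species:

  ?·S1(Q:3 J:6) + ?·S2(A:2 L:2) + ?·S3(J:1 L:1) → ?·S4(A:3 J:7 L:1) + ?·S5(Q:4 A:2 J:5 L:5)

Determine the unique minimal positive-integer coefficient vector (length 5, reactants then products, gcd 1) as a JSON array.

Q: 4·3+6·0+5·0 = 12 | 2·0+3·4 = 12
A: 4·0+6·2+5·0 = 12 | 2·3+3·2 = 12
J: 4·6+6·0+5·1 = 29 | 2·7+3·5 = 29
L: 4·0+6·2+5·1 = 17 | 2·1+3·5 = 17
gcd(4,6,5,2,3) = 1

Coefficients: [4, 6, 5, 2, 3]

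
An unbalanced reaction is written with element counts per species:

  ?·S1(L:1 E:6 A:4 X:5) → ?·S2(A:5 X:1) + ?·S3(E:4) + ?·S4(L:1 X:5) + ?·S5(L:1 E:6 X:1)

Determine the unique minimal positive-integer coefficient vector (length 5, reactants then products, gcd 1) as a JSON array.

Coefficients: [5, 4, 6, 4, 1]

L: 5·1 = 5 | 4·0+6·0+4·1+1·1 = 5
E: 5·6 = 30 | 4·0+6·4+4·0+1·6 = 30
A: 5·4 = 20 | 4·5+6·0+4·0+1·0 = 20
X: 5·5 = 25 | 4·1+6·0+4·5+1·1 = 25
gcd(5,4,6,4,1) = 1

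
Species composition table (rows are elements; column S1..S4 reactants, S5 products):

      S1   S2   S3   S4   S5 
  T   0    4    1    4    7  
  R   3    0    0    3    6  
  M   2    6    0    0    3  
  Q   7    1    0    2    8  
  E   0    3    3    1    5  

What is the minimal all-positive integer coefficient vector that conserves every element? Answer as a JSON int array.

T: 3·0+1·4+4·1+5·4 = 28 | 4·7 = 28
R: 3·3+1·0+4·0+5·3 = 24 | 4·6 = 24
M: 3·2+1·6+4·0+5·0 = 12 | 4·3 = 12
Q: 3·7+1·1+4·0+5·2 = 32 | 4·8 = 32
E: 3·0+1·3+4·3+5·1 = 20 | 4·5 = 20
gcd(3,1,4,5,4) = 1

Coefficients: [3, 1, 4, 5, 4]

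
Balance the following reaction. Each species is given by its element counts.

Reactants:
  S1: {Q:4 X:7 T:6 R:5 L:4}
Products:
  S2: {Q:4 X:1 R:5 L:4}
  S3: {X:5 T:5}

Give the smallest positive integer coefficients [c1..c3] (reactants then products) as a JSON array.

Coefficients: [5, 5, 6]

Q: 5·4 = 20 | 5·4+6·0 = 20
X: 5·7 = 35 | 5·1+6·5 = 35
T: 5·6 = 30 | 5·0+6·5 = 30
R: 5·5 = 25 | 5·5+6·0 = 25
L: 5·4 = 20 | 5·4+6·0 = 20
gcd(5,5,6) = 1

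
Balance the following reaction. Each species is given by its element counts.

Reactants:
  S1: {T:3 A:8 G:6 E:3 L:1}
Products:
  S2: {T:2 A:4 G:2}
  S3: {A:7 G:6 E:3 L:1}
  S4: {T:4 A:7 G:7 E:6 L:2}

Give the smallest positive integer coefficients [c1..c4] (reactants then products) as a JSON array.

Coefficients: [6, 5, 2, 2]

T: 6·3 = 18 | 5·2+2·0+2·4 = 18
A: 6·8 = 48 | 5·4+2·7+2·7 = 48
G: 6·6 = 36 | 5·2+2·6+2·7 = 36
E: 6·3 = 18 | 5·0+2·3+2·6 = 18
L: 6·1 = 6 | 5·0+2·1+2·2 = 6
gcd(6,5,2,2) = 1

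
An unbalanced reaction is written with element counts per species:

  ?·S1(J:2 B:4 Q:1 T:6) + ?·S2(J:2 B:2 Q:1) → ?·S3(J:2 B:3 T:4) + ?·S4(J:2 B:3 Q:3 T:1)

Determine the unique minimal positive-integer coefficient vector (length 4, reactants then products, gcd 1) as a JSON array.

Coefficients: [3, 3, 4, 2]

J: 3·2+3·2 = 12 | 4·2+2·2 = 12
B: 3·4+3·2 = 18 | 4·3+2·3 = 18
Q: 3·1+3·1 = 6 | 4·0+2·3 = 6
T: 3·6+3·0 = 18 | 4·4+2·1 = 18
gcd(3,3,4,2) = 1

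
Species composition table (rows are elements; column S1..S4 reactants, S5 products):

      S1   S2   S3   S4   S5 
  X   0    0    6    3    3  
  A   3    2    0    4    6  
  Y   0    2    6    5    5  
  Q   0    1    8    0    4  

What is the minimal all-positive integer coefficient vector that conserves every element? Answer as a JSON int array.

X: 6·0+4·0+2·6+1·3 = 15 | 5·3 = 15
A: 6·3+4·2+2·0+1·4 = 30 | 5·6 = 30
Y: 6·0+4·2+2·6+1·5 = 25 | 5·5 = 25
Q: 6·0+4·1+2·8+1·0 = 20 | 5·4 = 20
gcd(6,4,2,1,5) = 1

Coefficients: [6, 4, 2, 1, 5]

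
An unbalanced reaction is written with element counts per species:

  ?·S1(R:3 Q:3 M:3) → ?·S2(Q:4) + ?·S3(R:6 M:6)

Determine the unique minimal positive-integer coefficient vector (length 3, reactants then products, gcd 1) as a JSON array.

R: 4·3 = 12 | 3·0+2·6 = 12
Q: 4·3 = 12 | 3·4+2·0 = 12
M: 4·3 = 12 | 3·0+2·6 = 12
gcd(4,3,2) = 1

Coefficients: [4, 3, 2]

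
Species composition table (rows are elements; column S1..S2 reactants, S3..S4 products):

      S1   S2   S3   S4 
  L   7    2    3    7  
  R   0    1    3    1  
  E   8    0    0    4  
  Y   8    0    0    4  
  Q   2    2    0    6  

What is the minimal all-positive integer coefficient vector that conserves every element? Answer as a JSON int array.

Coefficients: [1, 5, 1, 2]

L: 1·7+5·2 = 17 | 1·3+2·7 = 17
R: 1·0+5·1 = 5 | 1·3+2·1 = 5
E: 1·8+5·0 = 8 | 1·0+2·4 = 8
Y: 1·8+5·0 = 8 | 1·0+2·4 = 8
Q: 1·2+5·2 = 12 | 1·0+2·6 = 12
gcd(1,5,1,2) = 1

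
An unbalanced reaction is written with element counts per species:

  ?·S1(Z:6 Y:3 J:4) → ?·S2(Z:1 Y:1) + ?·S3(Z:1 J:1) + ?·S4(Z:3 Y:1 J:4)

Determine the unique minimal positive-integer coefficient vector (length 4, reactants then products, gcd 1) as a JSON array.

Z: 2·6 = 12 | 5·1+4·1+1·3 = 12
Y: 2·3 = 6 | 5·1+4·0+1·1 = 6
J: 2·4 = 8 | 5·0+4·1+1·4 = 8
gcd(2,5,4,1) = 1

Coefficients: [2, 5, 4, 1]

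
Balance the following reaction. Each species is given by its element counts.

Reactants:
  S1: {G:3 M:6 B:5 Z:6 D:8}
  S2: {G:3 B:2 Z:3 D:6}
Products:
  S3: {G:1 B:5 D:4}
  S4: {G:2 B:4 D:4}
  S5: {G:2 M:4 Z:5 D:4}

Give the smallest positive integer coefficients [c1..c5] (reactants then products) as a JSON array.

G: 4·3+2·3 = 18 | 4·1+1·2+6·2 = 18
M: 4·6+2·0 = 24 | 4·0+1·0+6·4 = 24
B: 4·5+2·2 = 24 | 4·5+1·4+6·0 = 24
Z: 4·6+2·3 = 30 | 4·0+1·0+6·5 = 30
D: 4·8+2·6 = 44 | 4·4+1·4+6·4 = 44
gcd(4,2,4,1,6) = 1

Coefficients: [4, 2, 4, 1, 6]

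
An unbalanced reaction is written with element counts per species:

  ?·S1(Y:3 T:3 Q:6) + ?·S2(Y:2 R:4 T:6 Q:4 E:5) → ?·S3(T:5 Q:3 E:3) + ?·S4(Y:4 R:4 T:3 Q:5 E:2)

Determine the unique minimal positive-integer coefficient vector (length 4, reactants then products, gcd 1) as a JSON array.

Y: 2·3+3·2 = 12 | 3·0+3·4 = 12
R: 2·0+3·4 = 12 | 3·0+3·4 = 12
T: 2·3+3·6 = 24 | 3·5+3·3 = 24
Q: 2·6+3·4 = 24 | 3·3+3·5 = 24
E: 2·0+3·5 = 15 | 3·3+3·2 = 15
gcd(2,3,3,3) = 1

Coefficients: [2, 3, 3, 3]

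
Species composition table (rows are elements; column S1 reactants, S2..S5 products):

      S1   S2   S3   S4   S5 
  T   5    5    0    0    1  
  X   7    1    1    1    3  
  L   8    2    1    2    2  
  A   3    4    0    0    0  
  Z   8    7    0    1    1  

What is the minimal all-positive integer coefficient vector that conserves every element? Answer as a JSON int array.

Coefficients: [4, 3, 4, 6, 5]

T: 4·5 = 20 | 3·5+4·0+6·0+5·1 = 20
X: 4·7 = 28 | 3·1+4·1+6·1+5·3 = 28
L: 4·8 = 32 | 3·2+4·1+6·2+5·2 = 32
A: 4·3 = 12 | 3·4+4·0+6·0+5·0 = 12
Z: 4·8 = 32 | 3·7+4·0+6·1+5·1 = 32
gcd(4,3,4,6,5) = 1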